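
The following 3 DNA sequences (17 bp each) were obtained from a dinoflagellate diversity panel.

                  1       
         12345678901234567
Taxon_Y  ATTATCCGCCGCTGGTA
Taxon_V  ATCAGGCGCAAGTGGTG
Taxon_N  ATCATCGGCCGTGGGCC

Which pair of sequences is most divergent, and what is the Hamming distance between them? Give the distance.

9

Pairwise Hamming distances:
  Taxon_Y vs Taxon_V: 7
  Taxon_Y vs Taxon_N: 6
  Taxon_V vs Taxon_N: 9
The largest is 9, between Taxon_V and Taxon_N.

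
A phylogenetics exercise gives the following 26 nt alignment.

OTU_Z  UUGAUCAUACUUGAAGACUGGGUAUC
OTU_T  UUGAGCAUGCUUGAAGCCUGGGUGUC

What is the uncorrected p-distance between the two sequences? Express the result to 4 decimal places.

Mismatches occur at site 5 (U↔G), site 9 (A↔G), site 17 (A↔C), site 24 (A↔G).
There are 4 differences over 26 sites, so p = 4/26 = 0.1538.

0.1538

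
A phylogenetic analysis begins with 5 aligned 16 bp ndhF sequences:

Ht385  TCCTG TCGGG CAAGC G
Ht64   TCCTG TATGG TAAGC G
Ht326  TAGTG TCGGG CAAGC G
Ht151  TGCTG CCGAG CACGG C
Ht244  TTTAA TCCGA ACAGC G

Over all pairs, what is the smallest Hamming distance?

Pairwise Hamming distances:
  Ht385 vs Ht64: 3
  Ht385 vs Ht326: 2
  Ht385 vs Ht151: 6
  Ht385 vs Ht244: 8
  Ht64 vs Ht326: 5
  Ht64 vs Ht151: 9
  Ht64 vs Ht244: 9
  Ht326 vs Ht151: 7
  Ht326 vs Ht244: 8
  Ht151 vs Ht244: 13
The smallest is 2, between Ht385 and Ht326.

2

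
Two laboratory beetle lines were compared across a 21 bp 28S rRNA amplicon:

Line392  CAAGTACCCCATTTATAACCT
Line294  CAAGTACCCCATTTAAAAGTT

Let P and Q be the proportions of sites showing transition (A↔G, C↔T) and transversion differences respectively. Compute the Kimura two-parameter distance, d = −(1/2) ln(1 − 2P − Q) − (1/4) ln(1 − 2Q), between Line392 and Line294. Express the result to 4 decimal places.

0.1585

The sequences differ at positions 16 (T/A, transversion), 19 (C/G, transversion), 20 (C/T, transition).
Of the 3 differences, 1 transition and 2 transversions over 21 sites: P = 1/21 = 0.047619, Q = 2/21 = 0.095238.
d = −0.5·ln(0.809524) − 0.25·ln(0.809524) = −0.5·(-0.211309) − 0.25·(-0.211309) = 0.1585.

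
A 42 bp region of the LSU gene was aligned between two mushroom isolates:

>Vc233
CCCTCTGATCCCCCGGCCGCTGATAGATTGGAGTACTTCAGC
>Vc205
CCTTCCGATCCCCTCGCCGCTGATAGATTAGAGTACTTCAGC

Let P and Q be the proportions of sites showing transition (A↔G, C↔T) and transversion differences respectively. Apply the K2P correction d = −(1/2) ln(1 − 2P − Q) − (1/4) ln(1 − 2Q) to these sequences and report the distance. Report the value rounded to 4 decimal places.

Mismatches occur at site 3 (C↔T, transition), site 6 (T↔C, transition), site 14 (C↔T, transition), site 15 (G↔C, transversion), site 30 (G↔A, transition).
Of the 5 differences, 4 transitions and 1 transversion over 42 sites: P = 4/42 = 0.095238, Q = 1/42 = 0.023810.
d = −0.5·ln(0.785714) − 0.25·ln(0.952380) = −0.5·(-0.241162) − 0.25·(-0.048791) = 0.1328.

0.1328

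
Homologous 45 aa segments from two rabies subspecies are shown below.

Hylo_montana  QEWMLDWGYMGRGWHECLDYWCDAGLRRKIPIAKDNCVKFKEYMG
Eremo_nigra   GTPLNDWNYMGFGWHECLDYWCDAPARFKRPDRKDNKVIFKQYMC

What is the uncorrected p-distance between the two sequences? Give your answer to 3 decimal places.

0.378

The sequences differ at positions 1 (Q/G), 2 (E/T), 3 (W/P), 4 (M/L), 5 (L/N), 8 (G/N), 12 (R/F), 25 (G/P), 26 (L/A), 28 (R/F), 30 (I/R), 32 (I/D), 33 (A/R), 37 (C/K), 39 (K/I), 42 (E/Q), 45 (G/C).
There are 17 differences over 45 sites, so p = 17/45 = 0.378.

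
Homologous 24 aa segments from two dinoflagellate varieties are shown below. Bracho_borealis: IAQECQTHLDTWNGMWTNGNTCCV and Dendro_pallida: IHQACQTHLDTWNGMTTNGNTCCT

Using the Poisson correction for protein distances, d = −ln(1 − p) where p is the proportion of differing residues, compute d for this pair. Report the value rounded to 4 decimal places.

Differing sites — 2:A/H; 4:E/A; 16:W/T; 24:V/T.
p = 4/24 = 0.166667.
d = −ln(1 − 0.166667) = −ln(0.833333) = 0.1823.

0.1823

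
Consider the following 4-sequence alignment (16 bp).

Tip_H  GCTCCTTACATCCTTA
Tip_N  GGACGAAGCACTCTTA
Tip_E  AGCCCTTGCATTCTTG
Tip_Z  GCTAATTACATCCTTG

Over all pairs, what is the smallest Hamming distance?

3

Pairwise Hamming distances:
  Tip_H vs Tip_N: 8
  Tip_H vs Tip_E: 6
  Tip_H vs Tip_Z: 3
  Tip_N vs Tip_E: 7
  Tip_N vs Tip_Z: 10
  Tip_E vs Tip_Z: 7
The smallest is 3, between Tip_H and Tip_Z.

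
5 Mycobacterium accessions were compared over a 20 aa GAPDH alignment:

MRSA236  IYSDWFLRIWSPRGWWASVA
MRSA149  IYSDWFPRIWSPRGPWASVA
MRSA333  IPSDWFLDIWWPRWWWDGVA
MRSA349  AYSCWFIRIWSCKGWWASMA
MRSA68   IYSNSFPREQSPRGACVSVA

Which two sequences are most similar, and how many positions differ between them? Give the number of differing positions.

Pairwise Hamming distances:
  MRSA236 vs MRSA149: 2
  MRSA236 vs MRSA333: 6
  MRSA236 vs MRSA349: 6
  MRSA236 vs MRSA68: 8
  MRSA149 vs MRSA333: 8
  MRSA149 vs MRSA349: 7
  MRSA149 vs MRSA68: 7
  MRSA333 vs MRSA349: 12
  MRSA333 vs MRSA68: 13
  MRSA349 vs MRSA68: 12
The smallest is 2, between MRSA236 and MRSA149.

2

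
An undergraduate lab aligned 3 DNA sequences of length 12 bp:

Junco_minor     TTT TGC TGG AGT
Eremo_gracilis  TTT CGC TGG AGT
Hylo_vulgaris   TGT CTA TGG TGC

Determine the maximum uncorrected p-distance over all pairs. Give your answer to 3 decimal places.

0.500

Pairwise Hamming distances:
  Junco_minor vs Eremo_gracilis: 1
  Junco_minor vs Hylo_vulgaris: 6
  Eremo_gracilis vs Hylo_vulgaris: 5
The largest is 6 mismatches, between Junco_minor and Hylo_vulgaris; p = 6/12 = 0.500.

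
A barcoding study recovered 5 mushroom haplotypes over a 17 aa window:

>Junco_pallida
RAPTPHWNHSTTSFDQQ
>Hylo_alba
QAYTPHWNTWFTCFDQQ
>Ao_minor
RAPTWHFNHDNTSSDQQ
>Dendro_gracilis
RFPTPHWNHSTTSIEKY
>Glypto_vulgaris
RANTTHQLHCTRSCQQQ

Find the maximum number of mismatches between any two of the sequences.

Pairwise Hamming distances:
  Junco_pallida vs Hylo_alba: 6
  Junco_pallida vs Ao_minor: 5
  Junco_pallida vs Dendro_gracilis: 5
  Junco_pallida vs Glypto_vulgaris: 8
  Hylo_alba vs Ao_minor: 9
  Hylo_alba vs Dendro_gracilis: 11
  Hylo_alba vs Glypto_vulgaris: 12
  Ao_minor vs Dendro_gracilis: 9
  Ao_minor vs Glypto_vulgaris: 9
  Dendro_gracilis vs Glypto_vulgaris: 11
The largest is 12, between Hylo_alba and Glypto_vulgaris.

12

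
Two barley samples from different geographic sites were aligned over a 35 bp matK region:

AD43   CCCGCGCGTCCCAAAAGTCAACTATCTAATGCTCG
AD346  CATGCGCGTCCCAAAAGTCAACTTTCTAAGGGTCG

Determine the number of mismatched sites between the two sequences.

Differing sites — 2:C/A; 3:C/T; 24:A/T; 30:T/G; 32:C/G.
That gives 5 mismatches out of 35 aligned sites, so the Hamming distance is 5.

5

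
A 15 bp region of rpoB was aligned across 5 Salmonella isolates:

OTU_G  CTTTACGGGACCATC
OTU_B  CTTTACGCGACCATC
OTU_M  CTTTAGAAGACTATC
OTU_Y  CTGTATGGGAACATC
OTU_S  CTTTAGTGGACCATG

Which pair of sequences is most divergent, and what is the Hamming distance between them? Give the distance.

Pairwise Hamming distances:
  OTU_G vs OTU_B: 1
  OTU_G vs OTU_M: 4
  OTU_G vs OTU_Y: 3
  OTU_G vs OTU_S: 3
  OTU_B vs OTU_M: 4
  OTU_B vs OTU_Y: 4
  OTU_B vs OTU_S: 4
  OTU_M vs OTU_Y: 6
  OTU_M vs OTU_S: 4
  OTU_Y vs OTU_S: 5
The largest is 6, between OTU_M and OTU_Y.

6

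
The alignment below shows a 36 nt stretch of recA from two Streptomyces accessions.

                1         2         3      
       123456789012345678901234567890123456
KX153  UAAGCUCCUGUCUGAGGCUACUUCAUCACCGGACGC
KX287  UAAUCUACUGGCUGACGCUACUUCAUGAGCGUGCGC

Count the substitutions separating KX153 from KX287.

8

Mismatches occur at site 4 (G→U), site 7 (C→A), site 11 (U→G), site 16 (G→C), site 27 (C→G), site 29 (C→G), site 32 (G→U), site 33 (A→G).
That gives 8 mismatches out of 36 aligned sites, so the Hamming distance is 8.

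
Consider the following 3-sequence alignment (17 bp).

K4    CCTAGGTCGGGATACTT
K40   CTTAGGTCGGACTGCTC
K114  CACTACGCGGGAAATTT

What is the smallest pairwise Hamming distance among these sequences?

5

Pairwise Hamming distances:
  K4 vs K40: 5
  K4 vs K114: 8
  K40 vs K114: 12
The smallest is 5, between K4 and K40.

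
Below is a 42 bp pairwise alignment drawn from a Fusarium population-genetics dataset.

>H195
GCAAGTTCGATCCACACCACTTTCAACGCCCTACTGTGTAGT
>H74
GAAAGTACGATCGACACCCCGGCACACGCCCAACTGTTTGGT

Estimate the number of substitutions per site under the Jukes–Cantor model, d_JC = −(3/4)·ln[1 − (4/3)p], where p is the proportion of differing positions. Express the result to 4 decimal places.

0.3597

Mismatches occur at site 2 (C/A), site 7 (T/A), site 13 (C/G), site 19 (A/C), site 21 (T/G), site 22 (T/G), site 23 (T/C), site 24 (C/A), site 25 (A/C), site 32 (T/A), site 38 (G/T), site 40 (A/G).
p = 12/42 = 0.285714.
d = −0.75 · ln(1 − (4/3)·0.285714) = −0.75 · ln(0.619048) = −0.75 · (-0.479572) = 0.3597.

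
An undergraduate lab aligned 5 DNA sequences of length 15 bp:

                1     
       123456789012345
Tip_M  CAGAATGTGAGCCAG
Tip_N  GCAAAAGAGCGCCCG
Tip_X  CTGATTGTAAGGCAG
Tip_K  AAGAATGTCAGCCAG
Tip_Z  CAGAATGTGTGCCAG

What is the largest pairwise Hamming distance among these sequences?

Pairwise Hamming distances:
  Tip_M vs Tip_N: 7
  Tip_M vs Tip_X: 4
  Tip_M vs Tip_K: 2
  Tip_M vs Tip_Z: 1
  Tip_N vs Tip_X: 10
  Tip_N vs Tip_K: 8
  Tip_N vs Tip_Z: 7
  Tip_X vs Tip_K: 5
  Tip_X vs Tip_Z: 5
  Tip_K vs Tip_Z: 3
The largest is 10, between Tip_N and Tip_X.

10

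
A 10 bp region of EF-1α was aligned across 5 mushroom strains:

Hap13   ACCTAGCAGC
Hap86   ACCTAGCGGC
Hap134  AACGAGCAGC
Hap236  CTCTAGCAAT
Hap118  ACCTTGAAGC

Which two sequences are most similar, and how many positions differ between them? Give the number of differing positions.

1

Pairwise Hamming distances:
  Hap13 vs Hap86: 1
  Hap13 vs Hap134: 2
  Hap13 vs Hap236: 4
  Hap13 vs Hap118: 2
  Hap86 vs Hap134: 3
  Hap86 vs Hap236: 5
  Hap86 vs Hap118: 3
  Hap134 vs Hap236: 5
  Hap134 vs Hap118: 4
  Hap236 vs Hap118: 6
The smallest is 1, between Hap13 and Hap86.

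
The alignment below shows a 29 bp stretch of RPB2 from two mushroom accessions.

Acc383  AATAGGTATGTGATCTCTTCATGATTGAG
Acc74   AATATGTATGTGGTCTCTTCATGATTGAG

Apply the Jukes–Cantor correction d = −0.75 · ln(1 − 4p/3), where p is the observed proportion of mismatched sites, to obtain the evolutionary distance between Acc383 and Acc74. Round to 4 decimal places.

Differing sites — 5:G/T; 13:A/G.
p = 2/29 = 0.068966.
d = −0.75 · ln(1 − (4/3)·0.068966) = −0.75 · ln(0.908045) = −0.75 · (-0.096461) = 0.0723.

0.0723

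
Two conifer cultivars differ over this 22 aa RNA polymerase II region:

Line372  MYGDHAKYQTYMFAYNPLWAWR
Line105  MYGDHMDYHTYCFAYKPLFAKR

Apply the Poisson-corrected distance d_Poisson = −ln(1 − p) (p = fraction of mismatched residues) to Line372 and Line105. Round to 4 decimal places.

0.3830

The sequences differ at positions 6 (A/M), 7 (K/D), 9 (Q/H), 12 (M/C), 16 (N/K), 19 (W/F), 21 (W/K).
p = 7/22 = 0.318182.
d = −ln(1 − 0.318182) = −ln(0.681818) = 0.3830.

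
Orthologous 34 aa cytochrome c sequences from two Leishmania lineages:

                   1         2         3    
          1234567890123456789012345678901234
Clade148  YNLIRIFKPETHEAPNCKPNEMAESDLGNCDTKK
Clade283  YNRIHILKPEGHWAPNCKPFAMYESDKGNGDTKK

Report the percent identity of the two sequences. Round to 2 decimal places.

Differing sites — 3:L/R; 5:R/H; 7:F/L; 11:T/G; 13:E/W; 20:N/F; 21:E/A; 23:A/Y; 27:L/K; 30:C/G.
24 of the 34 sites match, so the percent identity is 24/34 × 100 = 70.59%.

70.59%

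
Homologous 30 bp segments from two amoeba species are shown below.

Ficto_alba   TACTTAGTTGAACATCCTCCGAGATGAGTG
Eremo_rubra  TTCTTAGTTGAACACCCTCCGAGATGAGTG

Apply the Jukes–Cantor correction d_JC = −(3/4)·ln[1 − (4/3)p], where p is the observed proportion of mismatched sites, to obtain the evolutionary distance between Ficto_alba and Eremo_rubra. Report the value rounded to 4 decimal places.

0.0698

The sequences differ at positions 2 (A/T), 15 (T/C).
p = 2/30 = 0.066667.
d = −0.75 · ln(1 − (4/3)·0.066667) = −0.75 · ln(0.911111) = −0.75 · (-0.093091) = 0.0698.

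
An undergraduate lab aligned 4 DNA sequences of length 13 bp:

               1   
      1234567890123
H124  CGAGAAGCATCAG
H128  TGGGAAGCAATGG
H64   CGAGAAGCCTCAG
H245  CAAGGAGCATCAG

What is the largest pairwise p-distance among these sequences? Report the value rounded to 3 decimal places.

Pairwise Hamming distances:
  H124 vs H128: 5
  H124 vs H64: 1
  H124 vs H245: 2
  H128 vs H64: 6
  H128 vs H245: 7
  H64 vs H245: 3
The largest is 7 mismatches, between H128 and H245; p = 7/13 = 0.538.

0.538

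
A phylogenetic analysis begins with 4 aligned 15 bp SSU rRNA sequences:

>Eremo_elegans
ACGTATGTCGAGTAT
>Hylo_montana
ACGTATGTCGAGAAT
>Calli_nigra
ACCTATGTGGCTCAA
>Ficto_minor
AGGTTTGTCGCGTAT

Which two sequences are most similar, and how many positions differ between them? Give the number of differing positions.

Pairwise Hamming distances:
  Eremo_elegans vs Hylo_montana: 1
  Eremo_elegans vs Calli_nigra: 6
  Eremo_elegans vs Ficto_minor: 3
  Hylo_montana vs Calli_nigra: 6
  Hylo_montana vs Ficto_minor: 4
  Calli_nigra vs Ficto_minor: 7
The smallest is 1, between Eremo_elegans and Hylo_montana.

1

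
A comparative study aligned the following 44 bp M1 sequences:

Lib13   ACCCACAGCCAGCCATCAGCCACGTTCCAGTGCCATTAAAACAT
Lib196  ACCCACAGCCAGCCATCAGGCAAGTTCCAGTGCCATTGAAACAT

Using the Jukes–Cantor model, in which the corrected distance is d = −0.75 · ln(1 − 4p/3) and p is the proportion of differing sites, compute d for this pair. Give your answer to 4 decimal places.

Mismatches occur at site 20 (C→G), site 23 (C→A), site 38 (A→G).
p = 3/44 = 0.068182.
d = −0.75 · ln(1 − (4/3)·0.068182) = −0.75 · ln(0.909091) = −0.75 · (-0.095310) = 0.0715.

0.0715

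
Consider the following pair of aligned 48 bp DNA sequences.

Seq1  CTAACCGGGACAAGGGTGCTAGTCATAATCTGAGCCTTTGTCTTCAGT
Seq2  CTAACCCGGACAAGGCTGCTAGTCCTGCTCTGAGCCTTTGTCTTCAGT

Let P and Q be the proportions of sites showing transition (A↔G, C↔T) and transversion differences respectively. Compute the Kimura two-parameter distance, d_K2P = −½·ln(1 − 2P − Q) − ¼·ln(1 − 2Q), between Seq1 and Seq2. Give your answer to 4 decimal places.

Differing sites — 7:G/C (Tv); 16:G/C (Tv); 25:A/C (Tv); 27:A/G (Ti); 28:A/C (Tv).
Of the 5 differences, 1 transition and 4 transversions over 48 sites: P = 1/48 = 0.020833, Q = 4/48 = 0.083333.
d = −0.5·ln(0.875001) − 0.25·ln(0.833334) = −0.5·(-0.133530) − 0.25·(-0.182321) = 0.1123.

0.1123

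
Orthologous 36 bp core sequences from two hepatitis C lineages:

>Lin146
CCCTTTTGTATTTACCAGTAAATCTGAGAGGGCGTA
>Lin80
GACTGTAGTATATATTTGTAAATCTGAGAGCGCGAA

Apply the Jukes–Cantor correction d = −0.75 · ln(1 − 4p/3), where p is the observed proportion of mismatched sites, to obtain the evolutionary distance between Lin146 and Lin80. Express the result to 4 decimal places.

0.3470

Mismatches occur at site 1 (C/G), site 2 (C/A), site 5 (T/G), site 7 (T/A), site 12 (T/A), site 15 (C/T), site 16 (C/T), site 17 (A/T), site 31 (G/C), site 35 (T/A).
p = 10/36 = 0.277778.
d = −0.75 · ln(1 − (4/3)·0.277778) = −0.75 · ln(0.629629) = −0.75 · (-0.462625) = 0.3470.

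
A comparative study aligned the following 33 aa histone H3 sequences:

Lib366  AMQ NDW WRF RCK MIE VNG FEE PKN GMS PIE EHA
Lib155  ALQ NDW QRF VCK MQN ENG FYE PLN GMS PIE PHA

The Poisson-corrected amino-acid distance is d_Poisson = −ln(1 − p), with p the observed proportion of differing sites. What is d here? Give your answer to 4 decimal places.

The sequences differ at positions 2 (M/L), 7 (W/Q), 10 (R/V), 14 (I/Q), 15 (E/N), 16 (V/E), 20 (E/Y), 23 (K/L), 31 (E/P).
p = 9/33 = 0.272727.
d = −ln(1 − 0.272727) = −ln(0.727273) = 0.3185.

0.3185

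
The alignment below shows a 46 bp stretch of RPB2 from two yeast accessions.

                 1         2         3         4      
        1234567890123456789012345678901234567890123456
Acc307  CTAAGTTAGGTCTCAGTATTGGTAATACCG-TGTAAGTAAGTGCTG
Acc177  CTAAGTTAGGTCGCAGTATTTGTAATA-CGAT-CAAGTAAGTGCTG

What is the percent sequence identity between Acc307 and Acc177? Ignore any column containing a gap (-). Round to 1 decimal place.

Excluding the 3 gap columns leaves 43 comparable sites.
Mismatches occur at site 13 (T→G), site 21 (G→T), site 34 (T→C).
40 of the 43 comparable sites match, so the percent identity is 40/43 × 100 = 93.0%.

93.0%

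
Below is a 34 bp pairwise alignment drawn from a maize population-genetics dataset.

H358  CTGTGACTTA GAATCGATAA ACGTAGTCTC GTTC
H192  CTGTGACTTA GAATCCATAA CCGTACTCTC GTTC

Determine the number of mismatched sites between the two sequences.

3

Mismatches occur at site 16 (G↔C), site 21 (A↔C), site 26 (G↔C).
That gives 3 mismatches out of 34 aligned sites, so the Hamming distance is 3.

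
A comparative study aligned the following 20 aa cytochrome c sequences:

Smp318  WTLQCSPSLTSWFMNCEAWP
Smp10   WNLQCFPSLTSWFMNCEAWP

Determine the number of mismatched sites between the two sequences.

2

Mismatches occur at site 2 (T/N), site 6 (S/F).
That gives 2 mismatches out of 20 aligned sites, so the Hamming distance is 2.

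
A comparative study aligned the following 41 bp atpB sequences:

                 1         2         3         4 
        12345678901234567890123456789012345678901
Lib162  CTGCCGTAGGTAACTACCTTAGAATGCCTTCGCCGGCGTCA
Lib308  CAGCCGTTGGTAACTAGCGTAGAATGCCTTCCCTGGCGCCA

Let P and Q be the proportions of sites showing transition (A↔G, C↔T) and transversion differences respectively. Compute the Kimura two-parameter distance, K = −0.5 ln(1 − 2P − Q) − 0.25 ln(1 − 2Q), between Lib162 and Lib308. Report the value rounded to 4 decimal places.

0.1938

The sequences differ at positions 2 (T/A, transversion), 8 (A/T, transversion), 17 (C/G, transversion), 19 (T/G, transversion), 32 (G/C, transversion), 34 (C/T, transition), 39 (T/C, transition).
Of the 7 differences, 2 transitions and 5 transversions over 41 sites: P = 2/41 = 0.048780, Q = 5/41 = 0.121951.
d = −0.5·ln(0.780489) − 0.25·ln(0.756098) = −0.5·(-0.247835) − 0.25·(-0.279584) = 0.1938.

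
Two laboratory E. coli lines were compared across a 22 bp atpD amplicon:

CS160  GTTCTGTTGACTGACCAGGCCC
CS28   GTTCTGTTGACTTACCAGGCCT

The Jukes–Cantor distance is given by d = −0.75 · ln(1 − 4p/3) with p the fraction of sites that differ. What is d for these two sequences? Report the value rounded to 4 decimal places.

Differing sites — 13:G/T; 22:C/T.
p = 2/22 = 0.090909.
d = −0.75 · ln(1 − (4/3)·0.090909) = −0.75 · ln(0.878788) = −0.75 · (-0.129212) = 0.0969.

0.0969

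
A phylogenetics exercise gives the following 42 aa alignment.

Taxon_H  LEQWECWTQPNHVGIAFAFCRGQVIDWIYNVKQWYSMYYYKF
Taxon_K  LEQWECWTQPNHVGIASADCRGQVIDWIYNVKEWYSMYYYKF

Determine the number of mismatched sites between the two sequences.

3

Differing sites — 17:F/S; 19:F/D; 33:Q/E.
That gives 3 mismatches out of 42 aligned sites, so the Hamming distance is 3.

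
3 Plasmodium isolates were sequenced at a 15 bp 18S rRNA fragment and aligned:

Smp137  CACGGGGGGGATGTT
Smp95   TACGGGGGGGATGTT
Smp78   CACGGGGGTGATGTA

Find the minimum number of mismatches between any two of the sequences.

1

Pairwise Hamming distances:
  Smp137 vs Smp95: 1
  Smp137 vs Smp78: 2
  Smp95 vs Smp78: 3
The smallest is 1, between Smp137 and Smp95.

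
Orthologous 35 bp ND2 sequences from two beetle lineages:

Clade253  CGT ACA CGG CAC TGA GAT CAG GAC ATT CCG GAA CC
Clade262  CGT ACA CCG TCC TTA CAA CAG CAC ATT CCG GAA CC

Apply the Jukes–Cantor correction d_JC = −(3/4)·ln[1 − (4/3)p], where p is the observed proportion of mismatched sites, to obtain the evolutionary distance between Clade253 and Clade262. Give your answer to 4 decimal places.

Differing sites — 8:G/C; 10:C/T; 11:A/C; 14:G/T; 16:G/C; 18:T/A; 22:G/C.
p = 7/35 = 0.200000.
d = −0.75 · ln(1 − (4/3)·0.200000) = −0.75 · ln(0.733333) = −0.75 · (-0.310155) = 0.2326.

0.2326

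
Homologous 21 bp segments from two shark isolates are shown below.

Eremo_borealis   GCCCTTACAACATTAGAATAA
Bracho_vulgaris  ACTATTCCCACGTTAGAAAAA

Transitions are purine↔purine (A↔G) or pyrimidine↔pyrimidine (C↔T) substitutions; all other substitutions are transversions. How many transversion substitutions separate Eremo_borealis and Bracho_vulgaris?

4

Differing sites — 1:G/A (Ti); 3:C/T (Ti); 4:C/A (Tv); 7:A/C (Tv); 9:A/C (Tv); 12:A/G (Ti); 19:T/A (Tv).
Of the 7 differences, 3 transitions and 4 transversions, so the answer is 4.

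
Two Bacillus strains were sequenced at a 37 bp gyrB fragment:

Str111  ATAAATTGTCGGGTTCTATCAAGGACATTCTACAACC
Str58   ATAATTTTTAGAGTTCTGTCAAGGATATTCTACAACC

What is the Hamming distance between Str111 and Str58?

Differing sites — 5:A/T; 8:G/T; 10:C/A; 12:G/A; 18:A/G; 26:C/T.
That gives 6 mismatches out of 37 aligned sites, so the Hamming distance is 6.

6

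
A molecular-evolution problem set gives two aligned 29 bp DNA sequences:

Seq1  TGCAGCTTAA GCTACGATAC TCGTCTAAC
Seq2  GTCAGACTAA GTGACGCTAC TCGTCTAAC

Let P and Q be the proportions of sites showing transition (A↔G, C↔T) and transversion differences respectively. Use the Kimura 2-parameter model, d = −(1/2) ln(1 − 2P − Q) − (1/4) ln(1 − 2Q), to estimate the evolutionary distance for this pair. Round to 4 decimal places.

0.2915

The sequences differ at positions 1 (T/G, transversion), 2 (G/T, transversion), 6 (C/A, transversion), 7 (T/C, transition), 12 (C/T, transition), 13 (T/G, transversion), 17 (A/C, transversion).
Of the 7 differences, 2 transitions and 5 transversions over 29 sites: P = 2/29 = 0.068966, Q = 5/29 = 0.172414.
d = −0.5·ln(0.689654) − 0.25·ln(0.655172) = −0.5·(-0.371565) − 0.25·(-0.422857) = 0.2915.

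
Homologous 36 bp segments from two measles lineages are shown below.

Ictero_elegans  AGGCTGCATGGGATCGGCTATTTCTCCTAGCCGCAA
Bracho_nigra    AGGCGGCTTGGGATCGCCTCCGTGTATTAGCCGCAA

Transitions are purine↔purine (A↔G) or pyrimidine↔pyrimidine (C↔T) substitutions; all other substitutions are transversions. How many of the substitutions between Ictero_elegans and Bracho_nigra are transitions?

2

The sequences differ at positions 5 (T/G, transversion), 8 (A/T, transversion), 17 (G/C, transversion), 20 (A/C, transversion), 21 (T/C, transition), 22 (T/G, transversion), 24 (C/G, transversion), 26 (C/A, transversion), 27 (C/T, transition).
Of the 9 differences, 2 transitions and 7 transversions, so the answer is 2.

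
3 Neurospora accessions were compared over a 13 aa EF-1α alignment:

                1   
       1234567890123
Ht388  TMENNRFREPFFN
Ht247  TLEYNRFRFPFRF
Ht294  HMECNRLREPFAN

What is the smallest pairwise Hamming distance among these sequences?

4

Pairwise Hamming distances:
  Ht388 vs Ht247: 5
  Ht388 vs Ht294: 4
  Ht247 vs Ht294: 7
The smallest is 4, between Ht388 and Ht294.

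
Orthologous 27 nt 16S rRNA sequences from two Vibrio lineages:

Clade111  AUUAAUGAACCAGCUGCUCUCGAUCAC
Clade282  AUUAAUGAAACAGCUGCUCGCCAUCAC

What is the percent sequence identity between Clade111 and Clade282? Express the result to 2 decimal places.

The sequences differ at positions 10 (C/A), 20 (U/G), 22 (G/C).
24 of the 27 sites match, so the percent identity is 24/27 × 100 = 88.89%.

88.89%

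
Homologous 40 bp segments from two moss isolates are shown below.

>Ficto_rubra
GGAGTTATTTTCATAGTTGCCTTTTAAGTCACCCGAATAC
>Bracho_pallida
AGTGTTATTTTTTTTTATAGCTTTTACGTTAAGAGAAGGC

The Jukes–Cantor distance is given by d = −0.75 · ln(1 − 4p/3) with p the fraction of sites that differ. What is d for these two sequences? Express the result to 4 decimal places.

0.5716

The sequences differ at positions 1 (G/A), 3 (A/T), 12 (C/T), 13 (A/T), 15 (A/T), 16 (G/T), 17 (T/A), 19 (G/A), 20 (C/G), 27 (A/C), 30 (C/T), 32 (C/A), 33 (C/G), 34 (C/A), 38 (T/G), 39 (A/G).
p = 16/40 = 0.400000.
d = −0.75 · ln(1 − (4/3)·0.400000) = −0.75 · ln(0.466667) = −0.75 · (-0.762139) = 0.5716.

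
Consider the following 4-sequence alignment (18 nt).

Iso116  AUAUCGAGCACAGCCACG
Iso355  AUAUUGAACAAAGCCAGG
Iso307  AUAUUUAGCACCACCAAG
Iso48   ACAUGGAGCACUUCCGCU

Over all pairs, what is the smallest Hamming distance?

4

Pairwise Hamming distances:
  Iso116 vs Iso355: 4
  Iso116 vs Iso307: 5
  Iso116 vs Iso48: 6
  Iso355 vs Iso307: 6
  Iso355 vs Iso48: 9
  Iso307 vs Iso48: 8
The smallest is 4, between Iso116 and Iso355.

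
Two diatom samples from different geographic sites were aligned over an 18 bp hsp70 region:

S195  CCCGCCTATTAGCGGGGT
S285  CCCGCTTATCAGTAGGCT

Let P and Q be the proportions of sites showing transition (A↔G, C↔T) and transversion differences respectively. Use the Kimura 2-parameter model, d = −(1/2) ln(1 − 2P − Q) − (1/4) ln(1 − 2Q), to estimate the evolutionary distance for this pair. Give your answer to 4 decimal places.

0.3760

Differing sites — 6:C/T (Ti); 10:T/C (Ti); 13:C/T (Ti); 14:G/A (Ti); 17:G/C (Tv).
Of the 5 differences, 4 transitions and 1 transversion over 18 sites: P = 4/18 = 0.222222, Q = 1/18 = 0.055556.
d = −0.5·ln(0.500000) − 0.25·ln(0.888888) = −0.5·(-0.693147) − 0.25·(-0.117784) = 0.3760.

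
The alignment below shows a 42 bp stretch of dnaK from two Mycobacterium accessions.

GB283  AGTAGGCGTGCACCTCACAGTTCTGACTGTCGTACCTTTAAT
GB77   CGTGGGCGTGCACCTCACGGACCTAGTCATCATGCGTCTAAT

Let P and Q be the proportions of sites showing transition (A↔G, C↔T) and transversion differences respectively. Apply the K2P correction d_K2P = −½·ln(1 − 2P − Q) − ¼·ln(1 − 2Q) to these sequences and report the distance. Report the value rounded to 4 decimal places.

0.4908

Mismatches occur at site 1 (A↔C, transversion), site 4 (A↔G, transition), site 19 (A↔G, transition), site 21 (T↔A, transversion), site 22 (T↔C, transition), site 25 (G↔A, transition), site 26 (A↔G, transition), site 27 (C↔T, transition), site 28 (T↔C, transition), site 29 (G↔A, transition), site 32 (G↔A, transition), site 34 (A↔G, transition), site 36 (C↔G, transversion), site 38 (T↔C, transition).
Of the 14 differences, 11 transitions and 3 transversions over 42 sites: P = 11/42 = 0.261905, Q = 3/42 = 0.071429.
d = −0.5·ln(0.404761) − 0.25·ln(0.857142) = −0.5·(-0.904459) − 0.25·(-0.154152) = 0.4908.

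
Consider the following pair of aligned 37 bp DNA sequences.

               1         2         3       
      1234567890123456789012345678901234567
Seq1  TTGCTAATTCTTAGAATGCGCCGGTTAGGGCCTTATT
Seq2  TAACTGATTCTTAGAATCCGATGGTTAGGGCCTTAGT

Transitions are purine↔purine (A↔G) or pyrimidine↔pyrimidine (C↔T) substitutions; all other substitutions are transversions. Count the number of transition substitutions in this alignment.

Mismatches occur at site 2 (T/A, transversion), site 3 (G/A, transition), site 6 (A/G, transition), site 18 (G/C, transversion), site 21 (C/A, transversion), site 22 (C/T, transition), site 36 (T/G, transversion).
Of the 7 differences, 3 transitions and 4 transversions, so the answer is 3.

3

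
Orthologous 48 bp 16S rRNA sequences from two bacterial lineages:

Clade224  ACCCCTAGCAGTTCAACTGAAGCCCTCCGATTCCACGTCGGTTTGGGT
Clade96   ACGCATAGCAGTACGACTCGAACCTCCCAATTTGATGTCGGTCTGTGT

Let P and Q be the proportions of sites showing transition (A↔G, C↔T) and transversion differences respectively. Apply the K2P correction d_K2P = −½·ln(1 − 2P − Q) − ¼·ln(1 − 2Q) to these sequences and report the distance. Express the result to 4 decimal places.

0.4185

Differing sites — 3:C/G (Tv); 5:C/A (Tv); 13:T/A (Tv); 15:A/G (Ti); 19:G/C (Tv); 20:A/G (Ti); 22:G/A (Ti); 25:C/T (Ti); 26:T/C (Ti); 29:G/A (Ti); 33:C/T (Ti); 34:C/G (Tv); 36:C/T (Ti); 43:T/C (Ti); 46:G/T (Tv).
Of the 15 differences, 9 transitions and 6 transversions over 48 sites: P = 9/48 = 0.187500, Q = 6/48 = 0.125000.
d = −0.5·ln(0.500000) − 0.25·ln(0.750000) = −0.5·(-0.693147) − 0.25·(-0.287682) = 0.4185.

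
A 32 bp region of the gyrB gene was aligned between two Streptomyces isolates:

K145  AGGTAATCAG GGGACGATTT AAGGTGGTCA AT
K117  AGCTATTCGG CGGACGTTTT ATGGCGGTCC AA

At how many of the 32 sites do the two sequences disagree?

Differing sites — 3:G/C; 6:A/T; 9:A/G; 11:G/C; 17:A/T; 22:A/T; 25:T/C; 30:A/C; 32:T/A.
That gives 9 mismatches out of 32 aligned sites, so the Hamming distance is 9.

9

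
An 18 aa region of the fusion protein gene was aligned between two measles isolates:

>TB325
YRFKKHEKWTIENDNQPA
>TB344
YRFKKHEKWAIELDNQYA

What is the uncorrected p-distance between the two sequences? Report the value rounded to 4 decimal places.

0.1667

Mismatches occur at site 10 (T→A), site 13 (N→L), site 17 (P→Y).
There are 3 differences over 18 sites, so p = 3/18 = 0.1667.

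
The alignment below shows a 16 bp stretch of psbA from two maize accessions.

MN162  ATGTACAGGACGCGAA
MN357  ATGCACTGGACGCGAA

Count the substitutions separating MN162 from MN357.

The sequences differ at positions 4 (T/C), 7 (A/T).
That gives 2 mismatches out of 16 aligned sites, so the Hamming distance is 2.

2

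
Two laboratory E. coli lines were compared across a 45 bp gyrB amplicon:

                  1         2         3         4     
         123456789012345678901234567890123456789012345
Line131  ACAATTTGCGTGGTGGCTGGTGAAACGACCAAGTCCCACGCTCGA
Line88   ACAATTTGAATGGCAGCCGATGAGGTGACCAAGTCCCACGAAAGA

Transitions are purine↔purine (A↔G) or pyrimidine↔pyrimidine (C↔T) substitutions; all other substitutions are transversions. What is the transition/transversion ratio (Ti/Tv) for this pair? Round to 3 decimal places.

2.000

Differing sites — 9:C/A (Tv); 10:G/A (Ti); 14:T/C (Ti); 15:G/A (Ti); 18:T/C (Ti); 20:G/A (Ti); 24:A/G (Ti); 25:A/G (Ti); 26:C/T (Ti); 41:C/A (Tv); 42:T/A (Tv); 43:C/A (Tv).
Of the 12 differences, 8 transitions and 4 transversions, so Ti/Tv = 8/4 = 2.000.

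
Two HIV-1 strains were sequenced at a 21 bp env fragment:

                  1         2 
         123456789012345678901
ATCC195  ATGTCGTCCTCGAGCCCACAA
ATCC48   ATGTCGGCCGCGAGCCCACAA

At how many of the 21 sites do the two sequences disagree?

Mismatches occur at site 7 (T→G), site 10 (T→G).
That gives 2 mismatches out of 21 aligned sites, so the Hamming distance is 2.

2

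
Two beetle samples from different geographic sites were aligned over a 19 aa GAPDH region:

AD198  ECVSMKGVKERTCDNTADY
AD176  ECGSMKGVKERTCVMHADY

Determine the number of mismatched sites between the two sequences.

Differing sites — 3:V/G; 14:D/V; 15:N/M; 16:T/H.
That gives 4 mismatches out of 19 aligned sites, so the Hamming distance is 4.

4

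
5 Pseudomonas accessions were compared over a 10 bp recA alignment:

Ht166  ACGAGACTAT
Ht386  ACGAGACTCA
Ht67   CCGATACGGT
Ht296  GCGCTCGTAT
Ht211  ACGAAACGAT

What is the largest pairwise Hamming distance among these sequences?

7

Pairwise Hamming distances:
  Ht166 vs Ht386: 2
  Ht166 vs Ht67: 4
  Ht166 vs Ht296: 5
  Ht166 vs Ht211: 2
  Ht386 vs Ht67: 5
  Ht386 vs Ht296: 7
  Ht386 vs Ht211: 4
  Ht67 vs Ht296: 6
  Ht67 vs Ht211: 3
  Ht296 vs Ht211: 6
The largest is 7, between Ht386 and Ht296.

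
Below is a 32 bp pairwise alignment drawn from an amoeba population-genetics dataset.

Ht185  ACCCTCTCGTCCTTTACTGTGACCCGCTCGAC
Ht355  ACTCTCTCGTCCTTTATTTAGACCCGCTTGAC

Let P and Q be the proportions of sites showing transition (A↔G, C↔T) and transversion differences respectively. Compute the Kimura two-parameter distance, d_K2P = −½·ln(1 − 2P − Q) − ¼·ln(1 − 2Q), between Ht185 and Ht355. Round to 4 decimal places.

Differing sites — 3:C/T (Ti); 17:C/T (Ti); 19:G/T (Tv); 20:T/A (Tv); 29:C/T (Ti).
Of the 5 differences, 3 transitions and 2 transversions over 32 sites: P = 3/32 = 0.093750, Q = 2/32 = 0.062500.
d = −0.5·ln(0.750000) − 0.25·ln(0.875000) = −0.5·(-0.287682) − 0.25·(-0.133531) = 0.1772.

0.1772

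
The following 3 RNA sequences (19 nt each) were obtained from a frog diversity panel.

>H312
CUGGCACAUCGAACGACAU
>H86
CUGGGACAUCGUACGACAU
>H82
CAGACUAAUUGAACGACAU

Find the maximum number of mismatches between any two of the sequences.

Pairwise Hamming distances:
  H312 vs H86: 2
  H312 vs H82: 5
  H86 vs H82: 7
The largest is 7, between H86 and H82.

7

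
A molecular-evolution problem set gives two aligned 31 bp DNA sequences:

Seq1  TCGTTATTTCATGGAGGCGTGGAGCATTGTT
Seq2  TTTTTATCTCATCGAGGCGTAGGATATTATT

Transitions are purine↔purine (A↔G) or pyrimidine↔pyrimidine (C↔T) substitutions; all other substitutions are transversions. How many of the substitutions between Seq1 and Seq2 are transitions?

7

Differing sites — 2:C/T (Ti); 3:G/T (Tv); 8:T/C (Ti); 13:G/C (Tv); 21:G/A (Ti); 23:A/G (Ti); 24:G/A (Ti); 25:C/T (Ti); 29:G/A (Ti).
Of the 9 differences, 7 transitions and 2 transversions, so the answer is 7.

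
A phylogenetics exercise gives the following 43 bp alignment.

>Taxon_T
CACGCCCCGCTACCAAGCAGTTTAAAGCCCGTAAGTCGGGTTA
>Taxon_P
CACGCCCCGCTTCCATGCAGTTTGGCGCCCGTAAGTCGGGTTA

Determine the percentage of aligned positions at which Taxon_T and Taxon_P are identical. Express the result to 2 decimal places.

88.37%

Mismatches occur at site 12 (A/T), site 16 (A/T), site 24 (A/G), site 25 (A/G), site 26 (A/C).
38 of the 43 sites match, so the percent identity is 38/43 × 100 = 88.37%.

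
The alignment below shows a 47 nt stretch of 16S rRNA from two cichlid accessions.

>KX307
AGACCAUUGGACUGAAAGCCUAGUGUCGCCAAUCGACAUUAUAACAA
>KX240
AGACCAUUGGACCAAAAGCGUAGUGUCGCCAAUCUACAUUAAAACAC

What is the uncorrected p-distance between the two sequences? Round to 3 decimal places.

Mismatches occur at site 13 (U↔C), site 14 (G↔A), site 20 (C↔G), site 35 (G↔U), site 42 (U↔A), site 47 (A↔C).
There are 6 differences over 47 sites, so p = 6/47 = 0.128.

0.128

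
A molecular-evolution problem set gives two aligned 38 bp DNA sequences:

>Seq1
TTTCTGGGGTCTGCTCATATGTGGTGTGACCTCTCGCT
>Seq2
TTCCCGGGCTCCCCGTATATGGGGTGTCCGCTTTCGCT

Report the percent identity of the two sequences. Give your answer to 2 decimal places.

68.42%

Mismatches occur at site 3 (T↔C), site 5 (T↔C), site 9 (G↔C), site 12 (T↔C), site 13 (G↔C), site 15 (T↔G), site 16 (C↔T), site 22 (T↔G), site 28 (G↔C), site 29 (A↔C), site 30 (C↔G), site 33 (C↔T).
26 of the 38 sites match, so the percent identity is 26/38 × 100 = 68.42%.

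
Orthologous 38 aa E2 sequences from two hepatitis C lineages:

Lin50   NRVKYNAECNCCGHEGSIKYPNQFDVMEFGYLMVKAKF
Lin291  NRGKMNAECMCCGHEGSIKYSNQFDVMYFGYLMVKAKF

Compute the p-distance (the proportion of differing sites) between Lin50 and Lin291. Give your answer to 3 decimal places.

The sequences differ at positions 3 (V/G), 5 (Y/M), 10 (N/M), 21 (P/S), 28 (E/Y).
There are 5 differences over 38 sites, so p = 5/38 = 0.132.

0.132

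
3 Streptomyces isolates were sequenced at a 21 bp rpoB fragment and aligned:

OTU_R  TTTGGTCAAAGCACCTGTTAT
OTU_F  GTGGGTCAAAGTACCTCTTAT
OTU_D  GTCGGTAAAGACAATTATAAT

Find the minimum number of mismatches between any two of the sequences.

Pairwise Hamming distances:
  OTU_R vs OTU_F: 4
  OTU_R vs OTU_D: 9
  OTU_F vs OTU_D: 9
The smallest is 4, between OTU_R and OTU_F.

4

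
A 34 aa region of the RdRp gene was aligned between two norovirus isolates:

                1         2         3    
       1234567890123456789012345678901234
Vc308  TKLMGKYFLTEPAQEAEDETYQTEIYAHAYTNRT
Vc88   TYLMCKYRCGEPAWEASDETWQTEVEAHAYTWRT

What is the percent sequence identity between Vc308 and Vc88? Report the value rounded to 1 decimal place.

Differing sites — 2:K/Y; 5:G/C; 8:F/R; 9:L/C; 10:T/G; 14:Q/W; 17:E/S; 21:Y/W; 25:I/V; 26:Y/E; 32:N/W.
23 of the 34 sites match, so the percent identity is 23/34 × 100 = 67.6%.

67.6%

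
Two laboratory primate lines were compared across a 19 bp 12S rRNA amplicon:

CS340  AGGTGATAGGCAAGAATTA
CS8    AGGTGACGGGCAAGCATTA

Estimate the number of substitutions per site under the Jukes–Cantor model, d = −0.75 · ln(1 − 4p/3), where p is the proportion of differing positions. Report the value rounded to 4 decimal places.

0.1773

Differing sites — 7:T/C; 8:A/G; 15:A/C.
p = 3/19 = 0.157895.
d = −0.75 · ln(1 − (4/3)·0.157895) = −0.75 · ln(0.789473) = −0.75 · (-0.236390) = 0.1773.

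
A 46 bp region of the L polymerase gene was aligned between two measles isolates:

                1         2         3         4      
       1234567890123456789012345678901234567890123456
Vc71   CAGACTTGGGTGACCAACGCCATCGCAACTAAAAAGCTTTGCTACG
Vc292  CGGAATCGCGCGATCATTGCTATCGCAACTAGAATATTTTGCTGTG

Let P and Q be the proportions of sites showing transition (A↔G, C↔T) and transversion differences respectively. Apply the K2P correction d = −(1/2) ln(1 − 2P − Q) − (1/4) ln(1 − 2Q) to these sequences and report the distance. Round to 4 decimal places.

0.4642

Mismatches occur at site 2 (A→G, transition), site 5 (C→A, transversion), site 7 (T→C, transition), site 9 (G→C, transversion), site 11 (T→C, transition), site 14 (C→T, transition), site 17 (A→T, transversion), site 18 (C→T, transition), site 21 (C→T, transition), site 32 (A→G, transition), site 35 (A→T, transversion), site 36 (G→A, transition), site 37 (C→T, transition), site 44 (A→G, transition), site 45 (C→T, transition).
Of the 15 differences, 11 transitions and 4 transversions over 46 sites: P = 11/46 = 0.239130, Q = 4/46 = 0.086957.
d = −0.5·ln(0.434783) − 0.25·ln(0.826086) = −0.5·(-0.832908) − 0.25·(-0.191056) = 0.4642.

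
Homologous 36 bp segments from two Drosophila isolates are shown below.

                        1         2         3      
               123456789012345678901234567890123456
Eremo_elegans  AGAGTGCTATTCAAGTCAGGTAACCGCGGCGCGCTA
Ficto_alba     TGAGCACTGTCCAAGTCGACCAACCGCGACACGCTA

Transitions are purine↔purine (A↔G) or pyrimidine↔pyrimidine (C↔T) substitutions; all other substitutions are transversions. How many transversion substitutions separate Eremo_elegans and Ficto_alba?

The sequences differ at positions 1 (A/T, transversion), 5 (T/C, transition), 6 (G/A, transition), 9 (A/G, transition), 11 (T/C, transition), 18 (A/G, transition), 19 (G/A, transition), 20 (G/C, transversion), 21 (T/C, transition), 29 (G/A, transition), 31 (G/A, transition).
Of the 11 differences, 9 transitions and 2 transversions, so the answer is 2.

2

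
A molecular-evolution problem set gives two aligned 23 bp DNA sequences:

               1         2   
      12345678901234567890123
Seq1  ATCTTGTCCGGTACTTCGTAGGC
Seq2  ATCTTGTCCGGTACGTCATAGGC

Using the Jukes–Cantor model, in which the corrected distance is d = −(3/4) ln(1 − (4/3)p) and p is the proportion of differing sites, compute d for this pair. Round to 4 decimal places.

Mismatches occur at site 15 (T→G), site 18 (G→A).
p = 2/23 = 0.086957.
d = −0.75 · ln(1 − (4/3)·0.086957) = −0.75 · ln(0.884057) = −0.75 · (-0.123234) = 0.0924.

0.0924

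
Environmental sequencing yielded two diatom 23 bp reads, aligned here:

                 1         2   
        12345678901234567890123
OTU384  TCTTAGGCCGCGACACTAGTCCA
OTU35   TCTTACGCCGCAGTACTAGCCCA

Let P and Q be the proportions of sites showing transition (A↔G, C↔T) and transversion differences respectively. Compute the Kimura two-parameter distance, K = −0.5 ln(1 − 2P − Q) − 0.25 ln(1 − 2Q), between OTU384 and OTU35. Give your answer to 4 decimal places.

0.2710

Mismatches occur at site 6 (G→C, transversion), site 12 (G→A, transition), site 13 (A→G, transition), site 14 (C→T, transition), site 20 (T→C, transition).
Of the 5 differences, 4 transitions and 1 transversion over 23 sites: P = 4/23 = 0.173913, Q = 1/23 = 0.043478.
d = −0.5·ln(0.608696) − 0.25·ln(0.913044) = −0.5·(-0.496436) − 0.25·(-0.090971) = 0.2710.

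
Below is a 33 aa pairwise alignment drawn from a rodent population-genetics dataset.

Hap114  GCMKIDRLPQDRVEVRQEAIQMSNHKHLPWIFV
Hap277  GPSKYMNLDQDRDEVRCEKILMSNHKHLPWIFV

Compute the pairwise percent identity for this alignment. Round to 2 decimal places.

69.70%

Differing sites — 2:C/P; 3:M/S; 5:I/Y; 6:D/M; 7:R/N; 9:P/D; 13:V/D; 17:Q/C; 19:A/K; 21:Q/L.
23 of the 33 sites match, so the percent identity is 23/33 × 100 = 69.70%.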